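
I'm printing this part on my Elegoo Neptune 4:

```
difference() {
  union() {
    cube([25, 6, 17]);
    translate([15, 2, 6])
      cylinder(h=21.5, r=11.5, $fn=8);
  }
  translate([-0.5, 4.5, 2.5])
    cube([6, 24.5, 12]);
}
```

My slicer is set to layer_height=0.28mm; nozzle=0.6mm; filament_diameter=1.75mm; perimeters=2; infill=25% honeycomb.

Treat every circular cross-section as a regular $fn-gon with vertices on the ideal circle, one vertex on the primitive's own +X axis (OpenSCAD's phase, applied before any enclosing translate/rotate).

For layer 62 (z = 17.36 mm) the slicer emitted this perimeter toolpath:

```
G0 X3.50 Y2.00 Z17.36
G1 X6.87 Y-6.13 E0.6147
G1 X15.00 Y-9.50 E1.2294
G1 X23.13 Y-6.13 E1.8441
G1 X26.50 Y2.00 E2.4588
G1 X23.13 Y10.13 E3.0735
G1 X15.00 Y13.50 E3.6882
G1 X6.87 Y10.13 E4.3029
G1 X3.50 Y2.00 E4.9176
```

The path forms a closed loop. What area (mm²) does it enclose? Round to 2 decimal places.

373.98 mm²

Apply the shoelace formula to the sequence of (X, Y) vertices; enclosed area = 373.98 mm².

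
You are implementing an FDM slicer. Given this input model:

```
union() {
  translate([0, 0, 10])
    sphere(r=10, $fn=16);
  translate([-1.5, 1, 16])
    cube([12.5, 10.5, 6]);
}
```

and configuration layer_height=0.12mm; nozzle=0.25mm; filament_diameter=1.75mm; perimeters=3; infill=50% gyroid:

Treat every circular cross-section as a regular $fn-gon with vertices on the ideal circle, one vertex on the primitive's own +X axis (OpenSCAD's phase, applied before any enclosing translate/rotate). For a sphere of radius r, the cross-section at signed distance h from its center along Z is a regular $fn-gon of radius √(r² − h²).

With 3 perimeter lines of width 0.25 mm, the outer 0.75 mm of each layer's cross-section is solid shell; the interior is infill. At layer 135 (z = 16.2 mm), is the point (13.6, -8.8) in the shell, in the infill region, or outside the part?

outside

At z = 16.2 mm: the sphere: section is a regular 16-gon, circumradius = √(r²−h²) = √(10²−6.2²) = 7.846; the 12.5×10.5 cube at (-1.5, 1) contributes its full rectangle; Taking the union: the regions partially overlap (shared area 49.41 mm²), so overlapping operands fuse into one piece — 1 connected region. Overall, the cross-section is a single solid region. The nearest boundary edge runs (7.25, -3.00)→(5.55, -5.55); distance from the point to it = 8.50 mm. The point is not inside any of the regions above, so it lies outside the cross-section (8.50 mm from the nearest boundary).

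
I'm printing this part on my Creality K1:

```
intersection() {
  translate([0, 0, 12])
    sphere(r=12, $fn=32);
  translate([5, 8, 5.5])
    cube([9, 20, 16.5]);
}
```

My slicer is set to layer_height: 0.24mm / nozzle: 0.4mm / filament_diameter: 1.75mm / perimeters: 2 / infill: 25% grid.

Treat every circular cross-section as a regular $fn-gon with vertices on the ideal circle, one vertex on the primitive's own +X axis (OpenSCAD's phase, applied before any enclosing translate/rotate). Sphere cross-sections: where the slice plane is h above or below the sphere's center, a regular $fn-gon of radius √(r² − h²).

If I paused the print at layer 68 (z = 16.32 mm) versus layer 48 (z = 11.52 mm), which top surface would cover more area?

layer 48 (z = 11.52 mm)

Layer 68 (z = 16.32): the r=12 sphere contributes a regular 32-gon of circumradius √(12²−4.32²) = 11.195 (area = (32/2)·11.195²·sin(360°/32) = 391.23 mm²); the cube at (5, 8) (footprint 9×20) is included at this height (area 180.00 mm²); After intersecting: the 9×20 cube at (5, 8) partially overlaps the r=12 sphere; clipping to the common part keeps 3.04 mm² — area = 3.04 mm². So its area = 3.04 mm². Layer 48 (z = 11.52): the r=12 sphere contributes a regular 32-gon of circumradius √(12²−0.48²) = 11.990 (area = (32/2)·11.990²·sin(360°/32) = 448.77 mm²); the 9×20 cube at (5, 8) contributes its full rectangle (area 180.00 mm²); After intersecting: the 9×20 cube at (5, 8) partially overlaps the r=12 sphere; clipping to the common part keeps 6.33 mm² — area = 6.33 mm². So its area = 6.33 mm². Layer 48 is larger (6.33 vs 3.04 mm²).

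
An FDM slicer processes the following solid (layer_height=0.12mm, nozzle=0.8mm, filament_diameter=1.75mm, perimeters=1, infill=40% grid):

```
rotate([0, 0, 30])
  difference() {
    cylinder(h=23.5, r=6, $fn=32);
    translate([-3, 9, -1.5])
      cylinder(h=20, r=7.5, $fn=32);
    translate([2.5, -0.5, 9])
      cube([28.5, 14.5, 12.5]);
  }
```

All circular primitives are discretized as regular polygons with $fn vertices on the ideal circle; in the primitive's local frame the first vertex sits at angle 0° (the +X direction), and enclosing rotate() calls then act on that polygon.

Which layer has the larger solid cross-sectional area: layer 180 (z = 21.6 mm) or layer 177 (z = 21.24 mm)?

Layer 180 (z = 21.6): the r=6 cylinder gives a regular 32-gon of circumradius 6 (constant along its height) (area = (32/2)·6.000²·sin(360°/32) = 112.37 mm²); the cylinder at (-3, 9) is not intersected at this z (z outside [-1.5, 18.5]); the cube at (2.5, -0.5) is absent (z outside [9, 21.5]); After the difference (first − rest): none of the subtracted shapes is present at this height, so the r=6 cylinder is unchanged — area = 112.37 mm²; (rotated 30° about Z; rotation is an isometry so areas/perimeters/island counts are preserved). So its area = 112.37 mm². Layer 177 (z = 21.24): the r=6 cylinder gives a regular 32-gon of circumradius 6 (constant along its height) (area = (32/2)·6.000²·sin(360°/32) = 112.37 mm²); the cylinder at (-3, 9) does not reach this height (z outside [-1.5, 18.5]); the cube at (2.5, -0.5) (footprint 28.5×14.5) is included at this height (area 413.25 mm²); Subtracting the remaining from the first: starting from the r=6 cylinder (112.37 mm²), the 28.5×14.5 cube at (2.5, -0.5) partially overlaps it — only the 15.32 mm² overlap (of its 413.25 mm²) is removed, clipping the outline — area = 97.05 mm²; (whole slice rotated 30° about Z — lengths, areas and connectivity unchanged). So its area = 97.05 mm². Layer 180 is larger (112.37 vs 97.05 mm²).

layer 180 (z = 21.6 mm)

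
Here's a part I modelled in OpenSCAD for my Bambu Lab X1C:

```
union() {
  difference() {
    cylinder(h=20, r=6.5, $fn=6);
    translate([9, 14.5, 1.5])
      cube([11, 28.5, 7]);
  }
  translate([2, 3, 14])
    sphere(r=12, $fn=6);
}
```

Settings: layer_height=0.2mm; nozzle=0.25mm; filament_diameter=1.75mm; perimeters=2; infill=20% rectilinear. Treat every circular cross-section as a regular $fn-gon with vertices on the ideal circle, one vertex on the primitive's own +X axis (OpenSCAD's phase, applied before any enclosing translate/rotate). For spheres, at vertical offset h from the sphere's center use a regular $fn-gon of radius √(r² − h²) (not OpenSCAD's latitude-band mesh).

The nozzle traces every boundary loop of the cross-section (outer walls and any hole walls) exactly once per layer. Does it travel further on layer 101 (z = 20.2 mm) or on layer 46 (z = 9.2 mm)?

Layer 101 (z = 20.2): the cylinder does not reach this height (z outside [0, 20]); the cube at (9, 14.5) is absent (z outside [1.5, 8.5]); Subtracting the remaining from the first: the first operand is absent here, so nothing remains; the sphere at (2, 3): section is a regular 6-gon, circumradius = √(r²−h²) = √(12²−6.2²) = 10.274 (perimeter = 2·6·10.274·sin(180°/6) = 61.65 mm); Combining (union): only the r=12 sphere at (2, 3) is present, so the union is just that shape — boundary = 61.65 mm. So its perimeter = 61.65 mm. Layer 46 (z = 9.2): the r=6.5 cylinder gives a regular 6-gon of circumradius 6.5 (constant along its height) (perimeter = 2·6·6.500·sin(180°/6) = 39.00 mm); the cube at (9, 14.5) is absent (z outside [1.5, 8.5]); After the difference (first − rest): none of the subtracted shapes is present at this height, so the r=6.5 cylinder is unchanged — boundary = 39.00 mm; the r=12 sphere at (2, 3) slices to a regular 6-gon of circumradius 10.998 (√(r²−h²) with h=4.8 from center) (perimeter = 2·6·10.998·sin(180°/6) = 65.99 mm); Combining (union): that combined region lies entirely inside the r=12 sphere at (2, 3), so the union is just the r=12 sphere at (2, 3) — boundary = 65.99 mm. So its perimeter = 65.99 mm. Layer 46 is larger (65.99 vs 61.65 mm).

layer 46 (z = 9.2 mm)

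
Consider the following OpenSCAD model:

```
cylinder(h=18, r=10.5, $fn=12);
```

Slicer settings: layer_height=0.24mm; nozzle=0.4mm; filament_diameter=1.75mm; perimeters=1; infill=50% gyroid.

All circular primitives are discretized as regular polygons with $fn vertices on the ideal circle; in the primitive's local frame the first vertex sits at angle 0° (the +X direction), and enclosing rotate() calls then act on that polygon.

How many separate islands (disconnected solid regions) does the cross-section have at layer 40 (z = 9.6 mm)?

1

At z = 9.6 mm: the r=10.5 cylinder contributes a regular 12-gon of circumradius 10.5. Overall, the cross-section is a single solid region. Island count = 1.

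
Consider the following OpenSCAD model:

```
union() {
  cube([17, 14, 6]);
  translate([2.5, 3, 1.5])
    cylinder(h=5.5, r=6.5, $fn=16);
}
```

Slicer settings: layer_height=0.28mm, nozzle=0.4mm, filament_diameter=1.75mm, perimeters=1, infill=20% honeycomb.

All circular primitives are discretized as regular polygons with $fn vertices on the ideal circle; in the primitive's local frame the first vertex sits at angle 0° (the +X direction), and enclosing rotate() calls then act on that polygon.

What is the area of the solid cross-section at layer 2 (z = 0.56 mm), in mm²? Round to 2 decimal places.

At z = 0.56 mm: the 17×14 cube contributes its full rectangle (area 238.00 mm²); the cylinder at (2.5, 3) does not reach this height (z outside [1.5, 7]); Combining (union): only the 17×14 cube is present, so the union is just that shape — area = 238.00 mm². Overall, the cross-section is a single solid region. Net area = 238.00 mm².

238.00 mm²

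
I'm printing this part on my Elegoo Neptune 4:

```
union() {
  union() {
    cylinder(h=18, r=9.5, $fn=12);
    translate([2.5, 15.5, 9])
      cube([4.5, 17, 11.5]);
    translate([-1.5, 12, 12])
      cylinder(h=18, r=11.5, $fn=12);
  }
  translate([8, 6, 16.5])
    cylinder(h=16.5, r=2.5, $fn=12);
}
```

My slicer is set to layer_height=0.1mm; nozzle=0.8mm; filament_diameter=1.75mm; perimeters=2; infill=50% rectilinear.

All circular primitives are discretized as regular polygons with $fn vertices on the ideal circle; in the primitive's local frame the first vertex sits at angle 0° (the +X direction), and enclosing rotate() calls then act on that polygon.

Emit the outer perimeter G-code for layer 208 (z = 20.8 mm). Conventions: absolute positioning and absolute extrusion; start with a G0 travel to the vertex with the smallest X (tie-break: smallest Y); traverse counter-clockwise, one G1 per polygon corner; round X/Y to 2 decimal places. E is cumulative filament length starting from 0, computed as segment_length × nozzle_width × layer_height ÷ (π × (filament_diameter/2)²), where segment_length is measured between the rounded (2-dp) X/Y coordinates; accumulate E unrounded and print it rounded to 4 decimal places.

At z = 20.8 mm: the cylinder is not intersected at this z (z outside [0, 18]); the cube at (2.5, 15.5) is absent (z outside [9, 20.5]); the cylinder at (-1.5, 12): section is a regular 12-gon, circumradius r=11.5; Merging all regions: only the r=11.5 cylinder at (-1.5, 12) is present, so the union is just that shape — 1 connected region; the r=2.5 cylinder at (8, 6) gives a regular 12-gon of circumradius 2.5 (constant along its height); Combining (union): the regions partially overlap (shared area 9.05 mm²), so overlapping operands fuse into one piece — 1 connected region. The outline is a single polygon with 20 vertices. Extrusion per mm of travel: 0.8 × 0.1 / (π × 0.875²) = 0.033260. Accumulating E over each segment gives final E = 2.4950.

G0 X-13.00 Y12.00 Z20.80
G1 X-11.46 Y6.25 E0.1980
G1 X-7.25 Y2.04 E0.3960
G1 X-1.50 Y0.50 E0.5940
G1 X4.25 Y2.04 E0.7920
G1 X6.40 Y4.19 E0.8931
G1 X6.75 Y3.83 E0.9098
G1 X8.00 Y3.50 E0.9528
G1 X9.25 Y3.83 E0.9958
G1 X10.17 Y4.75 E1.0391
G1 X10.50 Y6.00 E1.0821
G1 X10.17 Y7.25 E1.1251
G1 X9.25 Y8.17 E1.1684
G1 X8.99 Y8.23 E1.1772
G1 X10.00 Y12.00 E1.3070
G1 X8.46 Y17.75 E1.5050
G1 X4.25 Y21.96 E1.7031
G1 X-1.50 Y23.50 E1.9010
G1 X-7.25 Y21.96 E2.0990
G1 X-11.46 Y17.75 E2.2971
G1 X-13.00 Y12.00 E2.4950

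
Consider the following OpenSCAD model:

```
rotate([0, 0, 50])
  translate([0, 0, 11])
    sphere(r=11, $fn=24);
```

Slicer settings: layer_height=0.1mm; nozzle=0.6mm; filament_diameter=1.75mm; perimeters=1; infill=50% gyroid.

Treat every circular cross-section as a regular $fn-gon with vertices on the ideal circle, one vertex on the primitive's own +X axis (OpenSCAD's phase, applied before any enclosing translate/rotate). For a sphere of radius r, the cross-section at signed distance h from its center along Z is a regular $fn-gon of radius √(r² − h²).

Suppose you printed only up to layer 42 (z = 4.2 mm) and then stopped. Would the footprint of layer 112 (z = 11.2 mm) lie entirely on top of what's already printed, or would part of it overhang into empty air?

Compare the two slices. At z = 4.2: the sphere: section is a regular 24-gon, circumradius = √(r²−h²) = √(11²−6.8²) = 8.646 (area = (24/2)·8.646²·sin(360°/24) = 232.19 mm²); (whole slice rotated 50° about Z — lengths, areas and connectivity unchanged). At z = 11.2: the sphere: section is a regular 24-gon, circumradius = √(r²−h²) = √(11²−0.2²) = 10.998 (area = (24/2)·10.998²·sin(360°/24) = 375.68 mm²); (whole slice rotated 50° about Z — lengths, areas and connectivity unchanged). Checking containment: at z = 11.2 the cross-section extends beyond the z = 4.2 cross-section by about 143.49 mm².

part overhangs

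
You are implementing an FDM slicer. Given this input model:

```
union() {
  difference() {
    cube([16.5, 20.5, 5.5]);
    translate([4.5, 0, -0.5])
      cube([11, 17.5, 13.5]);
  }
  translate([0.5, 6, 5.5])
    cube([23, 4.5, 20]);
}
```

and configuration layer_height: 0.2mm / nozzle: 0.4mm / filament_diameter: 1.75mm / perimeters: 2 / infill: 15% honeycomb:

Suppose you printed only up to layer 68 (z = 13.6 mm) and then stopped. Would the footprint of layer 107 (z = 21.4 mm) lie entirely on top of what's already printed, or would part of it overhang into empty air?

entirely on top

Compare the two slices. At z = 13.6: the cube does not reach this height (z outside [0, 5.5]); the cube at (4.5, 0) is not intersected at this z (z outside [-0.5, 13]); After the difference (first − rest): the first operand is absent here, so nothing remains; the 23×4.5 cube at (0.5, 6) contributes its full rectangle (area 103.50 mm²); Combining (union): only the 23×4.5 cube at (0.5, 6) is present, so the union is just that shape — area = 103.50 mm². At z = 21.4: the cube does not reach this height (z outside [0, 5.5]); the cube at (4.5, 0) does not reach this height (z outside [-0.5, 13]); After the difference (first − rest): the first operand is absent here, so nothing remains; the cube at (0.5, 6) is present — its section is the full 23×4.5 rectangle (area 103.50 mm²); Taking the union: only the 23×4.5 cube at (0.5, 6) is present, so the union is just that shape — area = 103.50 mm². Checking containment: the cross-section at z = 21.4 is a subset of the cross-section at z = 13.6.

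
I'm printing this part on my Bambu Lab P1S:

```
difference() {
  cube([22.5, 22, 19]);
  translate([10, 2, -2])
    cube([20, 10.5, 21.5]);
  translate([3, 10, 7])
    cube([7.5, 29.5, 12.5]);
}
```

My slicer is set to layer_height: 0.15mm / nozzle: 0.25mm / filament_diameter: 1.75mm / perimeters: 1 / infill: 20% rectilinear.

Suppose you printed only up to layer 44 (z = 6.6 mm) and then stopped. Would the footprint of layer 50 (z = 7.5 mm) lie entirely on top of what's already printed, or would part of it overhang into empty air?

entirely on top

Compare the two slices. At z = 6.6: the cube is present — its section is the full 22.5×22 rectangle (area 495.00 mm²); the cube at (10, 2) (footprint 20×10.5) is included at this height (area 210.00 mm²); the cube at (3, 10) is not intersected at this z (z outside [7, 19.5]); Taking the first minus the rest: starting from the 22.5×22 cube (495.00 mm²), the 20×10.5 cube at (10, 2) partially overlaps it — only the 131.25 mm² overlap (of its 210.00 mm²) is removed, clipping the outline — area = 363.75 mm². At z = 7.5: the cube is present — its section is the full 22.5×22 rectangle (area 495.00 mm²); the cube at (10, 2) (footprint 20×10.5) is included at this height (area 210.00 mm²); the cube at (3, 10) is present — its section is the full 7.5×29.5 rectangle (area 221.25 mm²); Subtracting the remaining from the first: starting from the 22.5×22 cube (495.00 mm²), the 20×10.5 cube at (10, 2) partially overlaps it — only the 131.25 mm² overlap (of its 210.00 mm²) is removed, clipping the outline; the 7.5×29.5 cube at (3, 10) partially overlaps it — only the 88.75 mm² overlap (of its 221.25 mm²) is removed, clipping the outline — area = 275.00 mm². Checking containment: the cross-section at z = 7.5 is a subset of the cross-section at z = 6.6.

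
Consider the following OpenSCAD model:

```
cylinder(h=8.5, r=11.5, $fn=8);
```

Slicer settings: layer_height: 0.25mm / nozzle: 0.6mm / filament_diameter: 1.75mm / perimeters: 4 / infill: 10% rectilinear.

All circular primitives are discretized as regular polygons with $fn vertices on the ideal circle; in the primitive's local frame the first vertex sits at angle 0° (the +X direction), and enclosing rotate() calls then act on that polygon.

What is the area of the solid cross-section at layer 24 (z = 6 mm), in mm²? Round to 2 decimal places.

At z = 6 mm: the cylinder: section is a regular 8-gon, circumradius r=11.5 (area = (8/2)·11.500²·sin(360°/8) = 374.06 mm²). Overall, the cross-section is a single solid region. Net area = 374.06 mm².

374.06 mm²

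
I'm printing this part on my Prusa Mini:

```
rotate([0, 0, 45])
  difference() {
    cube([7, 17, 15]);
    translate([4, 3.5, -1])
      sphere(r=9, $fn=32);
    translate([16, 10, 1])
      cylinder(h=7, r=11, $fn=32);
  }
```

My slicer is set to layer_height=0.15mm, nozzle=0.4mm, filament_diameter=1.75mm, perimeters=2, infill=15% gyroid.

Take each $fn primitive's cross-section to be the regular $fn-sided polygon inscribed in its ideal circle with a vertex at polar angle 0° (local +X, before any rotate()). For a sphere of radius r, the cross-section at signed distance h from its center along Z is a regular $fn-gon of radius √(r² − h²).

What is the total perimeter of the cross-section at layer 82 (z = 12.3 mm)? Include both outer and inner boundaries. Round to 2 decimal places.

At z = 12.3 mm: the cube is present — its section is the full 7×17 rectangle (perimeter 48.00 mm); the sphere at (4, 3.5) does not reach this height (|z−center|=13.300 > r=9); the cylinder at (16, 10) does not reach this height (z outside [1, 8]); After the difference (first − rest): none of the subtracted shapes is present at this height, so the 7×17 cube is unchanged — boundary = 48.00 mm; (whole slice rotated 45° about Z — lengths, areas and connectivity unchanged). Overall, the cross-section is a single solid region. Total boundary length (outer) = 48.00 mm.

48.00 mm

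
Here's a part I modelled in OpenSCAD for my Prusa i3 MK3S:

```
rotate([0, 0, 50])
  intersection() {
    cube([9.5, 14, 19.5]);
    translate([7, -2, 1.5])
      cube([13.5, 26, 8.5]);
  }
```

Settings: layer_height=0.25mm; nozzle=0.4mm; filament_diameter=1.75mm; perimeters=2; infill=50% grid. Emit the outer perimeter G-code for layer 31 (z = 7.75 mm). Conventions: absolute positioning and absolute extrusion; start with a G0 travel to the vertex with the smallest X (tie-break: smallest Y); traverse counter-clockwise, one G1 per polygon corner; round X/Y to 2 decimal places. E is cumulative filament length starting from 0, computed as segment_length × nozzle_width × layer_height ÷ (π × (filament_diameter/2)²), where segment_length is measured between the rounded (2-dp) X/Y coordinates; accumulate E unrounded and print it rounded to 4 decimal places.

At z = 7.75 mm: the cube is present — its section is the full 9.5×14 rectangle; the cube at (7, -2) (footprint 13.5×26) is included at this height; After intersecting: the 13.5×26 cube at (7, -2) partially overlaps the 9.5×14 cube; clipping to the common part keeps 35.00 mm² — 1 connected region; (rotated 50° about Z; rotation is an isometry so areas/perimeters/island counts are preserved). The outline is a single polygon with 4 vertices. Extrusion per mm of travel: 0.4 × 0.25 / (π × 0.875²) = 0.041575. Accumulating E over each segment gives final E = 1.3728.

G0 X-6.23 Y14.36 Z7.75
G1 X4.50 Y5.36 E0.5822
G1 X6.11 Y7.28 E0.6864
G1 X-4.62 Y16.28 E1.2687
G1 X-6.23 Y14.36 E1.3728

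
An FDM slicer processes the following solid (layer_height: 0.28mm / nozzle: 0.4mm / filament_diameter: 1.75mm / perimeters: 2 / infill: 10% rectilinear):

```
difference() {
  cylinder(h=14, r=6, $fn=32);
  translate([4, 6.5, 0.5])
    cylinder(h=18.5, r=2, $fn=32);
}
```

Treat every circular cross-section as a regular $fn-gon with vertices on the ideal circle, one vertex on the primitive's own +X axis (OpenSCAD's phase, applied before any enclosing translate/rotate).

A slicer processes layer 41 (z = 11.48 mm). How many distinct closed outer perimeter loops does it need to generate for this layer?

1

At z = 11.48 mm: the r=6 cylinder contributes a regular 32-gon of circumradius 6; the r=2 cylinder at (4, 6.5) contributes a regular 32-gon of circumradius 2; Subtracting the remaining from the first: starting from the r=6 cylinder, the r=2 cylinder at (4, 6.5) partially overlaps it — only the 0.45 mm² overlap (of its 12.49 mm²) is removed, clipping the outline — 1 connected region. The result has 1 disconnected region.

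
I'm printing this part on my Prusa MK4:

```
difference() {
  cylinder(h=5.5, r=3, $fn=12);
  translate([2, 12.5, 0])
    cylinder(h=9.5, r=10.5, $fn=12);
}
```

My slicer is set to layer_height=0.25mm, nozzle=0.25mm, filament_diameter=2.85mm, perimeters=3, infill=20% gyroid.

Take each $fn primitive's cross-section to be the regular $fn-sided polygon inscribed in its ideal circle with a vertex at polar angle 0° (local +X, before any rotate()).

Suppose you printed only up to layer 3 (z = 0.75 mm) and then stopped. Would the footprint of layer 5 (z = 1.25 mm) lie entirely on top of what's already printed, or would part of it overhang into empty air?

entirely on top

Compare the two slices. At z = 0.75: the cylinder: section is a regular 12-gon, circumradius r=3 (area = (12/2)·3.000²·sin(360°/12) = 27.00 mm²); the r=10.5 cylinder at (2, 12.5) contributes a regular 12-gon of circumradius 10.5 (area = (12/2)·10.500²·sin(360°/12) = 330.75 mm²); Subtracting the remaining from the first: starting from the r=3 cylinder (27.00 mm²), the r=10.5 cylinder at (2, 12.5) partially overlaps it — only the 1.04 mm² overlap (of its 330.75 mm²) is removed, clipping the outline — area = 25.96 mm². At z = 1.25: the r=3 cylinder contributes a regular 12-gon of circumradius 3 (area = (12/2)·3.000²·sin(360°/12) = 27.00 mm²); the r=10.5 cylinder at (2, 12.5) gives a regular 12-gon of circumradius 10.5 (constant along its height) (area = (12/2)·10.500²·sin(360°/12) = 330.75 mm²); Taking the first minus the rest: starting from the r=3 cylinder (27.00 mm²), the r=10.5 cylinder at (2, 12.5) partially overlaps it — only the 1.04 mm² overlap (of its 330.75 mm²) is removed, clipping the outline — area = 25.96 mm². Checking containment: the cross-section at z = 1.25 is a subset of the cross-section at z = 0.75.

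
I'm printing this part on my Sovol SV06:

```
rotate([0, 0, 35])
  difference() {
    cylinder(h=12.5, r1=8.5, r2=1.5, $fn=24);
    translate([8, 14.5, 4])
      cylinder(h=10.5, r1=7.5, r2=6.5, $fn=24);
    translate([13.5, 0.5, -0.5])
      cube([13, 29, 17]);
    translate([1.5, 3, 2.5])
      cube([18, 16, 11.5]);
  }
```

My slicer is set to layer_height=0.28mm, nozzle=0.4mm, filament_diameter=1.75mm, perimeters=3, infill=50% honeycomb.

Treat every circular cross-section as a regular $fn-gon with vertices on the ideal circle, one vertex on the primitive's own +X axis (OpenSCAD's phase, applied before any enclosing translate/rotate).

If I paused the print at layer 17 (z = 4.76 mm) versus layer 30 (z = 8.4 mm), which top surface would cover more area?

Layer 17 (z = 4.76): the cone (r1=8.5→r2=1.5) has section circumradius 5.834 here — a regular 24-gon (area = (24/2)·5.834²·sin(360°/24) = 105.72 mm²); the cone at (8, 14.5) (r1=7.5→r2=6.5) has section circumradius 7.428 here — a regular 24-gon (area = (24/2)·7.428²·sin(360°/24) = 171.35 mm²); the 13×29 cube at (13.5, 0.5) contributes its full rectangle (area 377.00 mm²); the 18×16 cube at (1.5, 3) contributes its full rectangle (area 288.00 mm²); Subtracting the remaining from the first: starting from the cone (105.72 mm²), the cone at (8, 14.5) misses the remaining region (no effect); the 13×29 cube at (13.5, 0.5) misses the remaining region (no effect); the 18×16 cube at (1.5, 3) partially overlaps it — only the 5.73 mm² overlap (of its 288.00 mm²) is removed, clipping the outline — area = 99.99 mm²; (rotated 35° about Z; rotation is an isometry so areas/perimeters/island counts are preserved). So its area = 99.99 mm². Layer 30 (z = 8.4): the cone contributes a regular 24-gon of circumradius 3.796 (interpolated between r1=8.5 and r2=1.5 at t=0.672) (area = (24/2)·3.796²·sin(360°/24) = 44.75 mm²); the cone at (8, 14.5): at t=0.419 of its height the radius interpolates to r₁+(r₂−r₁)t = 7.081, giving a regular 24-gon of that circumradius (area = (24/2)·7.081²·sin(360°/24) = 155.73 mm²); the cube at (13.5, 0.5) is present — its section is the full 13×29 rectangle (area 377.00 mm²); the 18×16 cube at (1.5, 3) contributes its full rectangle (area 288.00 mm²); After the difference (first − rest): starting from the cone (44.75 mm²), the cone at (8, 14.5) misses the remaining region (no effect); the 13×29 cube at (13.5, 0.5) misses the remaining region (no effect); the 18×16 cube at (1.5, 3) partially overlaps it — only the 0.20 mm² overlap (of its 288.00 mm²) is removed, clipping the outline — area = 44.55 mm²; (whole slice rotated 35° about Z — lengths, areas and connectivity unchanged). So its area = 44.55 mm². Layer 17 is larger (99.99 vs 44.55 mm²).

layer 17 (z = 4.76 mm)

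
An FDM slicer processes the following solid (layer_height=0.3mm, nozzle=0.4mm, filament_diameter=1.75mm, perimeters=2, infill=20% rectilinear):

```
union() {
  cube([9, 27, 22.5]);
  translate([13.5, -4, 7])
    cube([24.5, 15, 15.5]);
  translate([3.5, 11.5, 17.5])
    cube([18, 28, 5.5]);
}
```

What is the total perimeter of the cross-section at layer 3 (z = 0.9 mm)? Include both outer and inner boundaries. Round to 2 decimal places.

At z = 0.9 mm: the cube is present — its section is the full 9×27 rectangle (perimeter 72.00 mm); the cube at (13.5, -4) is absent (z outside [7, 22.5]); the cube at (3.5, 11.5) is not intersected at this z (z outside [17.5, 23]); Taking the union: only the 9×27 cube is present, so the union is just that shape — boundary = 72.00 mm. Overall, the cross-section is a single solid region. Total boundary length (outer) = 72.00 mm.

72.00 mm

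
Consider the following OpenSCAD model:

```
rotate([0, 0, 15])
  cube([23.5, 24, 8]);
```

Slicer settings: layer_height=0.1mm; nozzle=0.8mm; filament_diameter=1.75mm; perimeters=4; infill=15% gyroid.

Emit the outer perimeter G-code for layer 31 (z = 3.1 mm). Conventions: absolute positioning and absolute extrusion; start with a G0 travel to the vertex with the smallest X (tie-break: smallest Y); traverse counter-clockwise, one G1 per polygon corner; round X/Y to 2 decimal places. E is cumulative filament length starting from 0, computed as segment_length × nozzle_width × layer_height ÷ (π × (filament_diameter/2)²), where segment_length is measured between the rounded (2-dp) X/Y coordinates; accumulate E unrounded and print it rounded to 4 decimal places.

At z = 3.1 mm: the cube is present — its section is the full 23.5×24 rectangle; (rotated 15° about Z; rotation is an isometry so areas/perimeters/island counts are preserved). The outline is a single polygon with 4 vertices. Extrusion per mm of travel: 0.8 × 0.1 / (π × 0.875²) = 0.033260. Accumulating E over each segment gives final E = 3.1596.

G0 X-6.21 Y23.18 Z3.10
G1 X0.00 Y0.00 E0.7982
G1 X22.70 Y6.08 E1.5798
G1 X16.49 Y29.26 E2.3779
G1 X-6.21 Y23.18 E3.1596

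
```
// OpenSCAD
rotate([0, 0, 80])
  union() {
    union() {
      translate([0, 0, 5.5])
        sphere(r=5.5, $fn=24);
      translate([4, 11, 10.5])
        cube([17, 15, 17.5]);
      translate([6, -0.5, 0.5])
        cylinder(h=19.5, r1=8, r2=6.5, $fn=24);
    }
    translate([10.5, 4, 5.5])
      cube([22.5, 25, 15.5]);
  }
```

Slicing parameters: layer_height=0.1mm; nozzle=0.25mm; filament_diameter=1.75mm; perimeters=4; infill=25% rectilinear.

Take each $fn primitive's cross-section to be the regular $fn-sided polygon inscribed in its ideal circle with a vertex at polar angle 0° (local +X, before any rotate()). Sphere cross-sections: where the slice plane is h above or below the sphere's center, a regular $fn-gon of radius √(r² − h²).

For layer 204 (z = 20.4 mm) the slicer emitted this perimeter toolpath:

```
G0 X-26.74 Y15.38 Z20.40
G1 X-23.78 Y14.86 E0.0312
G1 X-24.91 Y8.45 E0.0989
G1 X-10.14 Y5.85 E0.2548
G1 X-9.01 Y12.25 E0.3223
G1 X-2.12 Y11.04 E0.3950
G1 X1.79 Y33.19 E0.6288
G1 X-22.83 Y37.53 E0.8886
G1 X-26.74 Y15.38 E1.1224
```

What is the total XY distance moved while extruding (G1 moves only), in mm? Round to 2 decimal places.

107.99 mm

Sum the Euclidean lengths of each G1 segment: total = 107.99 mm.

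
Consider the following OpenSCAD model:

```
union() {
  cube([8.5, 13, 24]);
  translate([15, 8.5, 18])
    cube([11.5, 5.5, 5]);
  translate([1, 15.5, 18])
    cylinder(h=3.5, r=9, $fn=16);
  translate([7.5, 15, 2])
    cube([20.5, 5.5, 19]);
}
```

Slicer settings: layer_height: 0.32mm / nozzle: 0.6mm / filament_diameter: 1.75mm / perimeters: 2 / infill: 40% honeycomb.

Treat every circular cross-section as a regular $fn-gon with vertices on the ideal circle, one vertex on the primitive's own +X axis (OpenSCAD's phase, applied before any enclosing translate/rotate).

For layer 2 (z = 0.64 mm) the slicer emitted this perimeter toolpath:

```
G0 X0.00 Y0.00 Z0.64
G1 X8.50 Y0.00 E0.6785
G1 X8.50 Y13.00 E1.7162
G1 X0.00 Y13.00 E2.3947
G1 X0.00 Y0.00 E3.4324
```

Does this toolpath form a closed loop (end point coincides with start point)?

Start point (G0): (0.00, 0.00). End point (last G1): the path returns to the start — closed.

yes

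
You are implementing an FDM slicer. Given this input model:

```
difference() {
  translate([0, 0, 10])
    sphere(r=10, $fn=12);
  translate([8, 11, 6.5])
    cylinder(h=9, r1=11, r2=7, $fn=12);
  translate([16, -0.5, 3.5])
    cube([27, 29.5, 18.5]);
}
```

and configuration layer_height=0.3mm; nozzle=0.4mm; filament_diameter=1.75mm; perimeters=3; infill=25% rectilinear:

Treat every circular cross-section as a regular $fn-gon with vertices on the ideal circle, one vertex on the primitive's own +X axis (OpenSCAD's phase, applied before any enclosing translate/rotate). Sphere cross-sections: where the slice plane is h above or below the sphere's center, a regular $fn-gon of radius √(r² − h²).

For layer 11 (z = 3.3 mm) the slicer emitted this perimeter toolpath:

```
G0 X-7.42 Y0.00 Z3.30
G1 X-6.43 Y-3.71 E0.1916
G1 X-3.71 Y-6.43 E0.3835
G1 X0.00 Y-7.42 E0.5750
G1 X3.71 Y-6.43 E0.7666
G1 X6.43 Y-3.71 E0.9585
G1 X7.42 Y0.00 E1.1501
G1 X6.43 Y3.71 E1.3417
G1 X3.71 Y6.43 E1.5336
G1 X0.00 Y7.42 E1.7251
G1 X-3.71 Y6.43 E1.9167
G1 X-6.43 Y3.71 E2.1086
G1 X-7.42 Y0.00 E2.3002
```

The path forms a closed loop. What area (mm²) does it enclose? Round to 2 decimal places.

165.27 mm²

Apply the shoelace formula to the sequence of (X, Y) vertices; enclosed area = 165.27 mm².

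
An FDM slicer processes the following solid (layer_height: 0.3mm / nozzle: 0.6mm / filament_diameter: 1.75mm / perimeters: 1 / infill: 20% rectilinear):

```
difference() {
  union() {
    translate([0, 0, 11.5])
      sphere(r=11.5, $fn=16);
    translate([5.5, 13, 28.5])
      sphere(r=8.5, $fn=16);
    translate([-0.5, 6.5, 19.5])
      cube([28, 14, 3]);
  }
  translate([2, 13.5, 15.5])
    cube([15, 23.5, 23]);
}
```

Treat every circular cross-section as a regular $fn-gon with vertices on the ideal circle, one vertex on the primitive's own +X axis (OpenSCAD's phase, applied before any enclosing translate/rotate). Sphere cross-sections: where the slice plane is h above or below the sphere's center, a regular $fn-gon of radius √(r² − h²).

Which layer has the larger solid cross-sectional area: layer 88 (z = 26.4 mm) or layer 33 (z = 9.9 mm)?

Layer 88 (z = 26.4): the sphere is not intersected at this z (|z−center|=14.900 > r=11.5); the r=8.5 sphere at (5.5, 13) slices to a regular 16-gon of circumradius 8.237 (√(r²−h²) with h=2.1 from center) (area = (16/2)·8.237²·sin(360°/16) = 207.69 mm²); the cube at (-0.5, 6.5) does not reach this height (z outside [19.5, 22.5]); Merging all regions: only the r=8.5 sphere at (5.5, 13) is present, so the union is just that shape — area = 207.69 mm²; the cube at (2, 13.5) is present — its section is the full 15×23.5 rectangle (area 352.50 mm²); Subtracting the remaining from the first: starting from that combined region (207.69 mm²), the 15×23.5 cube at (2, 13.5) partially overlaps it — only the 73.66 mm² overlap (of its 352.50 mm²) is removed, clipping the outline — area = 134.03 mm². So its area = 134.03 mm². Layer 33 (z = 9.9): the r=11.5 sphere slices to a regular 16-gon of circumradius 11.388 (√(r²−h²) with h=1.6 from center) (area = (16/2)·11.388²·sin(360°/16) = 397.04 mm²); the sphere at (5.5, 13) is not intersected at this z (|z−center|=18.600 > r=8.5); the cube at (-0.5, 6.5) is absent (z outside [19.5, 22.5]); Merging all regions: only the r=11.5 sphere is present, so the union is just that shape — area = 397.04 mm²; the cube at (2, 13.5) is not intersected at this z (z outside [15.5, 38.5]); Taking the first minus the rest: none of the subtracted shapes is present at this height, so the result so far is unchanged — area = 397.04 mm². So its area = 397.04 mm². Layer 33 is larger (397.04 vs 134.03 mm²).

layer 33 (z = 9.9 mm)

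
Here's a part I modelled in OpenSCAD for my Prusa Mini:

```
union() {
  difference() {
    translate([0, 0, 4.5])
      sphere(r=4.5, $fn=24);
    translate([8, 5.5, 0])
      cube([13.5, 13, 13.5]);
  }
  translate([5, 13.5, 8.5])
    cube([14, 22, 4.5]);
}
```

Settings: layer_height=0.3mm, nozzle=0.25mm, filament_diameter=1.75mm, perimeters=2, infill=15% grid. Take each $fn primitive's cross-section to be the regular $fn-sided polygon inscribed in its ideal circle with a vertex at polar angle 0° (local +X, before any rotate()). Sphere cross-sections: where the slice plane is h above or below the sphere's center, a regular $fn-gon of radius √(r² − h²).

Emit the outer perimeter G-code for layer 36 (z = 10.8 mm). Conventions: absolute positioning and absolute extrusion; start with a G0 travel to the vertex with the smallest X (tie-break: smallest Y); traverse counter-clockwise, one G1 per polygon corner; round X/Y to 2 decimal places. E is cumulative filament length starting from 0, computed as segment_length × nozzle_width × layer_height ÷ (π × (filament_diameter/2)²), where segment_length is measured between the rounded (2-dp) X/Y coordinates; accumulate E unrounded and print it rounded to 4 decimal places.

G0 X5.00 Y13.50 Z10.80
G1 X19.00 Y13.50 E0.4365
G1 X19.00 Y35.50 E1.1225
G1 X5.00 Y35.50 E1.5591
G1 X5.00 Y13.50 E2.2451

At z = 10.8 mm: the sphere does not reach this height (|z−center|=6.300 > r=4.5); the cube at (8, 5.5) (footprint 13.5×13) is included at this height; Subtracting the remaining from the first: the first operand is absent here, so nothing remains; the cube at (5, 13.5) (footprint 14×22) is included at this height; Taking the union: only the 14×22 cube at (5, 13.5) is present, so the union is just that shape — 1 connected region. The outline is a single polygon with 4 vertices. Extrusion per mm of travel: 0.25 × 0.3 / (π × 0.875²) = 0.031181. Accumulating E over each segment gives final E = 2.2451.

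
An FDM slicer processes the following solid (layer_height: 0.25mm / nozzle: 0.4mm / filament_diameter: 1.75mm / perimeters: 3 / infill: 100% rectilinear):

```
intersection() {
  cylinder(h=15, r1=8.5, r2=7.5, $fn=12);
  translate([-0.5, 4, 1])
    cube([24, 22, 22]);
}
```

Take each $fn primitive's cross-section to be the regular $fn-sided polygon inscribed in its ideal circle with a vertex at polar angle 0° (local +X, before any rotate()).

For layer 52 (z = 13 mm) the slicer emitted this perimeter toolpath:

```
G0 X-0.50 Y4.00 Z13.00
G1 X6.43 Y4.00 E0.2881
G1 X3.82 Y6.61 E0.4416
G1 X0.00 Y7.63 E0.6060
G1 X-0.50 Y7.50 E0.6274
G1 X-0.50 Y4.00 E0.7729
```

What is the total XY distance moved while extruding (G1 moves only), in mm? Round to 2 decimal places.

18.59 mm

Sum the Euclidean lengths of each G1 segment: total = 18.59 mm.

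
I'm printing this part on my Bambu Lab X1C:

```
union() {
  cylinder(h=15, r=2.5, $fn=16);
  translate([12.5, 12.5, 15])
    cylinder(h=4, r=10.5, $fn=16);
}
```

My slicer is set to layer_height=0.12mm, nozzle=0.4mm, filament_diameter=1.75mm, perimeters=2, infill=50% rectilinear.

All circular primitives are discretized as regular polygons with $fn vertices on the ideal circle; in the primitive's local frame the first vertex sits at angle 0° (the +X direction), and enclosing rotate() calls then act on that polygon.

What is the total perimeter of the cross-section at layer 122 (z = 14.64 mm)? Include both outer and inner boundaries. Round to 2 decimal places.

At z = 14.64 mm: the r=2.5 cylinder contributes a regular 16-gon of circumradius 2.5 (perimeter = 2·16·2.500·sin(180°/16) = 15.61 mm); the cylinder at (12.5, 12.5) is not intersected at this z (z outside [15, 19]); Taking the union: only the r=2.5 cylinder is present, so the union is just that shape — boundary = 15.61 mm. Overall, the cross-section is a single solid region. Total boundary length (outer) = 15.61 mm.

15.61 mm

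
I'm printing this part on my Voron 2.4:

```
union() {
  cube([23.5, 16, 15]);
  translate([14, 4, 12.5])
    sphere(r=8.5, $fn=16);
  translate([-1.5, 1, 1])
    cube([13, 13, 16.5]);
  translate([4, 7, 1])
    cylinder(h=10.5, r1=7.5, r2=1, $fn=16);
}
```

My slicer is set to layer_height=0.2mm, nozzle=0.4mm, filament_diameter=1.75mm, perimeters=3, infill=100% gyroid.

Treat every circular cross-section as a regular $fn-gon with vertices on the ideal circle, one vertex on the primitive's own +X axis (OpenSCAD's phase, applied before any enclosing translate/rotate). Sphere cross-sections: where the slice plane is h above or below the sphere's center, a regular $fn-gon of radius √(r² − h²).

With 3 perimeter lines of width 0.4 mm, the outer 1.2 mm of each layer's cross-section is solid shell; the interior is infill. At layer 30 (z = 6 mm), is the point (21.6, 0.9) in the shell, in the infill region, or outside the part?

At z = 6 mm: the cube is present — its section is the full 23.5×16 rectangle; the r=8.5 sphere at (14, 4) contributes a regular 16-gon of circumradius √(8.5²−6.5²) = 5.477; the 13×13 cube at (-1.5, 1) contributes its full rectangle; the cone at (4, 7): at t=0.476 of its height the radius interpolates to r₁+(r₂−r₁)t = 4.405, giving a regular 16-gon of that circumradius; Merging all regions: the regions partially overlap (shared area 293.74 mm²), so overlapping operands fuse into one piece — 1 connected region. Overall, the cross-section is a single solid region. The nearest boundary edge runs (23.50, 0.00)→(17.68, 0.00); distance from the point to it = 0.90 mm. The point is inside the cross-section, 0.90 mm from the nearest boundary — within the 1.2 mm shell band (3 × 0.4).

shell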